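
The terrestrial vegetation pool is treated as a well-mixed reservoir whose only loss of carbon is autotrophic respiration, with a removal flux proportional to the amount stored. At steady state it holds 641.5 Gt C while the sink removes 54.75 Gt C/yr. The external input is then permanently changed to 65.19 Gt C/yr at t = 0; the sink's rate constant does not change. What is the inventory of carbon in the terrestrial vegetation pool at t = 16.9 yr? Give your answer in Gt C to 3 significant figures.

Residence time τ = M₀/F₀ = 11.72 yr. The eventual steady state is M_∞ = M₀·(F₁/F₀) = 641.5 × 65.19/54.75 = 763.82 Gt C.
The anomaly ΔM(t) = M(t) − M_∞ decays as ΔM₀·e^(−t/τ) with ΔM₀ = 641.5 − 763.82 = −122.3 Gt C.
At t = 16.9 yr, e^(−t/τ) = e^(−1.442) = 0.2364, so ΔM = −28.91 Gt C and M = 763.82 − 28.91 = 734.91 Gt C.

735 Gt C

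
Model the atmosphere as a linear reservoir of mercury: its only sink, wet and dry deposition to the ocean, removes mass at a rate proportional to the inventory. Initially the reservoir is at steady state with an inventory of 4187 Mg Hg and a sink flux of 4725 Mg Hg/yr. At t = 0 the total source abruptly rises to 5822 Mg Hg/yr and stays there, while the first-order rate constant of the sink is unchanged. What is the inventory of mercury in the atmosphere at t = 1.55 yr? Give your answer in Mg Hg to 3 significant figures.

4990 Mg Hg

Residence time τ = M₀/F₀ = 0.8861 yr. The eventual steady state is M_∞ = M₀·(F₁/F₀) = 4187 × 5822/4725 = 5159.1 Mg Hg.
The anomaly ΔM(t) = M(t) − M_∞ decays as ΔM₀·e^(−t/τ) with ΔM₀ = 4187 − 5159.1 = −972.1 Mg Hg.
At t = 1.55 yr, e^(−t/τ) = e^(−1.749) = 0.1739, so ΔM = −169.1 Mg Hg and M = 5159.1 − 169.1 = 4990.0 Mg Hg.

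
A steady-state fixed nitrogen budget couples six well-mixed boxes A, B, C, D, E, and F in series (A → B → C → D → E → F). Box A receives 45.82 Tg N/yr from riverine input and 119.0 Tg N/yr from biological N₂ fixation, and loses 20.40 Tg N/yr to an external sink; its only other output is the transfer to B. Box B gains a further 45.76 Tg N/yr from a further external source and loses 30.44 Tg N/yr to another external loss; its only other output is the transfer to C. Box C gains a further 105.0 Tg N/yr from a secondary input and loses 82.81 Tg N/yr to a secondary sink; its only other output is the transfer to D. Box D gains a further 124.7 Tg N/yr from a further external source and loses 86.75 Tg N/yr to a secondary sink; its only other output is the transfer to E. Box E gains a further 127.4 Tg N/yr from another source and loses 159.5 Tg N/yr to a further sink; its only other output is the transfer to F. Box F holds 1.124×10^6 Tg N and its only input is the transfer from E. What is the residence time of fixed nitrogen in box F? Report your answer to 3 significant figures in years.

5990 yr

Box A: F(A→B) = (45.82 + 119.0) − 20.40 = 144.42 Tg N/yr.
Box B: F(B→C) = (144.42 + 45.76) − 30.44 = 159.74 Tg N/yr.
Box C: F(C→D) = (159.74 + 105.0) − 82.81 = 181.93 Tg N/yr.
Box D: F(D→E) = (181.93 + 124.7) − 86.75 = 219.88 Tg N/yr.
Box E: F(E→F) = (219.88 + 127.4) − 159.5 = 187.78 Tg N/yr.
Box F throughput = its input = 187.78 Tg N/yr; τ = 1.124×10^6 / 187.78 = 5986 yr.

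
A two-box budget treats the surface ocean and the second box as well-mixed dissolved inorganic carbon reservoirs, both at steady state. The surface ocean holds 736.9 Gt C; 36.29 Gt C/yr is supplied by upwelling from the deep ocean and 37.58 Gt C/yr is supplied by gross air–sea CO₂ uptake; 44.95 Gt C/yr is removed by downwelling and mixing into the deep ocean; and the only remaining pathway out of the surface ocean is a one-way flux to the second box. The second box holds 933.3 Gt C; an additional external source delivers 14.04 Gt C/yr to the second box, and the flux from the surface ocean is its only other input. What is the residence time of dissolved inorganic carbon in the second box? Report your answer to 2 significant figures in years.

Balance the surface ocean: ΣF_in = 36.29 + 37.58 = 73.870 Gt C/yr.
Flux to the second box = ΣF_in − (44.95) = 28.920 Gt C/yr.
Total input to the second box = 28.920 + 14.04 = 42.960 Gt C/yr; at steady state this equals its total output.
τ = M / F = 933.3 / 42.960 = 21.72 yr.

22 yr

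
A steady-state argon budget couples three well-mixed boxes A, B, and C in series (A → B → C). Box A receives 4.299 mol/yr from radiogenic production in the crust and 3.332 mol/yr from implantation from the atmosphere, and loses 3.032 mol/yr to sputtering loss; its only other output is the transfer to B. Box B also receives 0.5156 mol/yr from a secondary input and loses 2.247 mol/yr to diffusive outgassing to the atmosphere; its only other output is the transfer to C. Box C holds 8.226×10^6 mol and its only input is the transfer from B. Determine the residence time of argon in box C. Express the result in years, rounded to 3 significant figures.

Box A: F(A→B) = (4.299 + 3.332) − 3.032 = 4.5990 mol/yr.
Box B: F(B→C) = (4.5990 + 0.5156) − 2.247 = 2.8676 mol/yr.
Box C throughput = its input = 2.8676 mol/yr; τ = 8.226×10^6 / 2.8676 = 2.869×10^6 yr.

2.87×10^6 yr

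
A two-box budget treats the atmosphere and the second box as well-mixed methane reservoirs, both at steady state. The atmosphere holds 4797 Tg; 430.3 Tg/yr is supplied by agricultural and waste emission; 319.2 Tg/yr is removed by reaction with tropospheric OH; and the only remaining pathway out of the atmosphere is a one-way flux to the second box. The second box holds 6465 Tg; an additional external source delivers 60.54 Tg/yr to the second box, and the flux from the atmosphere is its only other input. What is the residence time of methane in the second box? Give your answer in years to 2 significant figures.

Balance the atmosphere: ΣF_in = 430.30 Tg/yr.
Flux to the second box = ΣF_in − (319.2) = 111.10 Tg/yr.
Total input to the second box = 111.10 + 60.54 = 171.64 Tg/yr; at steady state this equals its total output.
τ = M / F = 6465 / 171.64 = 37.67 yr.

38 yr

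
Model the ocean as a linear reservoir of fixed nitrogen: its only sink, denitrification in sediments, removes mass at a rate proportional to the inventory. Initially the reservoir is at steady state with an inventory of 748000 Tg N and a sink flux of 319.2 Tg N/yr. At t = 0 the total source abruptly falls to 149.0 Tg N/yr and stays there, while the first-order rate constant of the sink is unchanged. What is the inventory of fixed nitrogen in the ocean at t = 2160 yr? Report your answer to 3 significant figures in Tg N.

τ = M₀/F₀ = 748000/319.2 = 2343 yr; rate constant k = 1/τ.
New steady state M_∞ = F₁/k = F₁·τ = 149.0 × 2343 = 349160 Tg N.
M(t) = M_∞ + (M₀ − M_∞)·e^(−t/τ); t/τ = 2160/2343 = 0.9218, so e^(−t/τ) = 0.3978.
M(t) = 349160 + 398800 × 0.3978 = 507830 Tg N.

508000 Tg N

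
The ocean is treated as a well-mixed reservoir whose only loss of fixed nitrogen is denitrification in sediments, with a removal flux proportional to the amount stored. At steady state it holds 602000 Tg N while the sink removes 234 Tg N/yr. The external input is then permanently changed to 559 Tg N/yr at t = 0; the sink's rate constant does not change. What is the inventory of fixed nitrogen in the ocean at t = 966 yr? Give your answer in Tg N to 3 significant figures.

864000 Tg N

τ = M₀/F₀ = 602000/234 = 2573 yr; rate constant k = 1/τ.
New steady state M_∞ = F₁/k = F₁·τ = 559 × 2573 = 1.4381×10^6 Tg N.
M(t) = M_∞ + (M₀ − M_∞)·e^(−t/τ); t/τ = 966/2573 = 0.3755, so e^(−t/τ) = 0.6870.
M(t) = 1.4381×10^6 − 836100 × 0.6870 = 863740 Tg N.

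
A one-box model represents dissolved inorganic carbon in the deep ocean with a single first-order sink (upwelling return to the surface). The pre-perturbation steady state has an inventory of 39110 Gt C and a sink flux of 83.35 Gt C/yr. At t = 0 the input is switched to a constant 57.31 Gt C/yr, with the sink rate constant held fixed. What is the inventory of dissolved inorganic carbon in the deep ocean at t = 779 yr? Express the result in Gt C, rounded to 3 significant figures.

τ = M₀/F₀ = 39110/83.35 = 469.2 yr; rate constant k = 1/τ.
New steady state M_∞ = F₁/k = F₁·τ = 57.31 × 469.2 = 26891 Gt C.
M(t) = M_∞ + (M₀ − M_∞)·e^(−t/τ); t/τ = 779/469.2 = 1.660, so e^(−t/τ) = 0.1901.
M(t) = 26891 + 12220 × 0.1901 = 29214 Gt C.

29200 Gt C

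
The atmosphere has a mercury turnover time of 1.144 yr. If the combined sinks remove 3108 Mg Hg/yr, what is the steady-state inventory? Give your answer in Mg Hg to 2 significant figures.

τ = M/F ⇒ M = τ × F = 1.144 × 3108 = 3556 Mg Hg.

3600 Mg Hg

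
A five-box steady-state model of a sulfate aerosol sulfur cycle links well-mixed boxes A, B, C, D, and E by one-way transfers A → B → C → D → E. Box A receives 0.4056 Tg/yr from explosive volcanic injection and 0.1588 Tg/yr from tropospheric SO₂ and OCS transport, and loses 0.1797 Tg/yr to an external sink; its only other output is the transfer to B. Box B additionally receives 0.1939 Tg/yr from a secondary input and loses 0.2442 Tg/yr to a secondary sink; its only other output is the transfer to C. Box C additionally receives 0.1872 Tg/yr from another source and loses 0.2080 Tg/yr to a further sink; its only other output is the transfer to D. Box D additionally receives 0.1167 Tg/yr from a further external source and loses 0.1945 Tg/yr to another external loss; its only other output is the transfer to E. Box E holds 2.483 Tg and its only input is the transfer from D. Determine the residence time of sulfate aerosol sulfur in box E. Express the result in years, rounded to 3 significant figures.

10.5 yr

Box A: F(A→B) = (0.4056 + 0.1588) − 0.1797 = 0.38470 Tg/yr.
Box B: F(B→C) = (0.38470 + 0.1939) − 0.2442 = 0.33440 Tg/yr.
Box C: F(C→D) = (0.33440 + 0.1872) − 0.2080 = 0.31360 Tg/yr.
Box D: F(D→E) = (0.31360 + 0.1167) − 0.1945 = 0.23580 Tg/yr.
Box E throughput = its input = 0.23580 Tg/yr; τ = 2.483 / 0.23580 = 10.53 yr.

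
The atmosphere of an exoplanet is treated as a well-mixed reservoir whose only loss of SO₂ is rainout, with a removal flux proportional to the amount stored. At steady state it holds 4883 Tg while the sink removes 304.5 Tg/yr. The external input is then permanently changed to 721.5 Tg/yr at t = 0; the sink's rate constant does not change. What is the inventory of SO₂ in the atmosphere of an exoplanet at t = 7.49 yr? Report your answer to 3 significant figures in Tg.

τ = M₀/F₀ = 4883/304.5 = 16.04 yr; rate constant k = 1/τ.
New steady state M_∞ = F₁/k = F₁·τ = 721.5 × 16.04 = 11570 Tg.
M(t) = M_∞ + (M₀ − M_∞)·e^(−t/τ); t/τ = 7.49/16.04 = 0.4671, so e^(−t/τ) = 0.6268.
M(t) = 11570 − 6687 × 0.6268 = 7378.4 Tg.

7380 Tg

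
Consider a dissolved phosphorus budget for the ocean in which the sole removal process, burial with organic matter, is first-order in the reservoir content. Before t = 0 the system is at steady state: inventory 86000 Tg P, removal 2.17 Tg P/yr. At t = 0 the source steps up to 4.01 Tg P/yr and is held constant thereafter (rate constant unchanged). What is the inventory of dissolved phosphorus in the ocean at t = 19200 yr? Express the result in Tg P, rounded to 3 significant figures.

τ = M₀/F₀ = 86000/2.17 = 39630 yr; rate constant k = 1/τ.
New steady state M_∞ = F₁/k = F₁·τ = 4.01 × 39630 = 158920 Tg P.
M(t) = M_∞ + (M₀ − M_∞)·e^(−t/τ); t/τ = 19200/39630 = 0.4845, so e^(−t/τ) = 0.6160.
M(t) = 158920 − 72920 × 0.6160 = 114000 Tg P.

114000 Tg P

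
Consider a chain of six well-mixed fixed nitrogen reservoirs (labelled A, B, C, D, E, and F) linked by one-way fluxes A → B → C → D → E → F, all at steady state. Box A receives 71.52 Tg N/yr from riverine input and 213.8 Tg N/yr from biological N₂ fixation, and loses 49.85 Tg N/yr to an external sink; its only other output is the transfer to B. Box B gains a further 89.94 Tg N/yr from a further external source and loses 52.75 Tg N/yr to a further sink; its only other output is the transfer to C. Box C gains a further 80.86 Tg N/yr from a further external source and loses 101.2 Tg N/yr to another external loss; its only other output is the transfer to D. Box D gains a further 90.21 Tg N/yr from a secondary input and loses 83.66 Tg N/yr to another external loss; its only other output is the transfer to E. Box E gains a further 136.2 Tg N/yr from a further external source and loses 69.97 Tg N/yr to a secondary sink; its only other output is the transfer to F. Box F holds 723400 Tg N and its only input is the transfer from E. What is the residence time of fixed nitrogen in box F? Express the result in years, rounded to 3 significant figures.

Box A: F(A→B) = (71.52 + 213.8) − 49.85 = 235.47 Tg N/yr.
Box B: F(B→C) = (235.47 + 89.94) − 52.75 = 272.66 Tg N/yr.
Box C: F(C→D) = (272.66 + 80.86) − 101.2 = 252.32 Tg N/yr.
Box D: F(D→E) = (252.32 + 90.21) − 83.66 = 258.87 Tg N/yr.
Box E: F(E→F) = (258.87 + 136.2) − 69.97 = 325.10 Tg N/yr.
Box F throughput = its input = 325.10 Tg N/yr; τ = 723400 / 325.10 = 2225 yr.

2230 yr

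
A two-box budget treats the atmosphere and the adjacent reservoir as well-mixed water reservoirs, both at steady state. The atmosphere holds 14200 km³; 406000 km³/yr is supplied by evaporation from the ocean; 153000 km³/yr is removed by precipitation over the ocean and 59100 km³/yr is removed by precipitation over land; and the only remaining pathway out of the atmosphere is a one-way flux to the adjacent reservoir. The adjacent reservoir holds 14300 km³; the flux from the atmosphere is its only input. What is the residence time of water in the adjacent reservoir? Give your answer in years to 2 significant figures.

Balance the atmosphere: ΣF_in = 406000 km³/yr.
Flux to the adjacent reservoir = ΣF_in − (153000 + 59100) = 193900 km³/yr.
At steady state the output of the adjacent reservoir equals its input, 193900 km³/yr.
τ = M / F = 14300 / 193900 = 0.07375 yr.

0.074 yr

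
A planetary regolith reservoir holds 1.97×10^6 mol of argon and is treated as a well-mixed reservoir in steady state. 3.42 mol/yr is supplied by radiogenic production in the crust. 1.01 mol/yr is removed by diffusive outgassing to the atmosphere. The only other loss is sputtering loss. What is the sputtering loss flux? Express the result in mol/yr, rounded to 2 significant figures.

At steady state ΣF_in = ΣF_out.
ΣF_in = 3.4200 mol/yr.
Sputtering loss flux = ΣF_in − (1.01) = 3.4200 − 1.010 = 2.410 mol/yr.

2.4 mol/yr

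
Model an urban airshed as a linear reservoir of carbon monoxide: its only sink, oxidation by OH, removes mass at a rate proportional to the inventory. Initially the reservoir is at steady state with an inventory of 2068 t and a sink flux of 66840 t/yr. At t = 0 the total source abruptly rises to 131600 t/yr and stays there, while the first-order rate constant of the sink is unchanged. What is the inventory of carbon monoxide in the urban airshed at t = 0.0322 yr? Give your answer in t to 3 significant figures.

3360 t

τ = M₀/F₀ = 2068/66840 = 0.03094 yr; rate constant k = 1/τ.
New steady state M_∞ = F₁/k = F₁·τ = 131600 × 0.03094 = 4071.6 t.
M(t) = M_∞ + (M₀ − M_∞)·e^(−t/τ); t/τ = 0.0322/0.03094 = 1.041, so e^(−t/τ) = 0.3532.
M(t) = 4071.6 − 2004 × 0.3532 = 3364.0 t.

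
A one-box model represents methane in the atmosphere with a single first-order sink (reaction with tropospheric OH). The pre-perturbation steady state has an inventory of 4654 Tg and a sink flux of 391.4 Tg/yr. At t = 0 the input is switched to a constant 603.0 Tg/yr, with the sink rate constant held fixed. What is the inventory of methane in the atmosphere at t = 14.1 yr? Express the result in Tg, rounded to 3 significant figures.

Residence time τ = M₀/F₀ = 11.89 yr. The eventual steady state is M_∞ = M₀·(F₁/F₀) = 4654 × 603.0/391.4 = 7170.1 Tg.
The anomaly ΔM(t) = M(t) − M_∞ decays as ΔM₀·e^(−t/τ) with ΔM₀ = 4654 − 7170.1 = −2516 Tg.
At t = 14.1 yr, e^(−t/τ) = e^(−1.186) = 0.3055, so ΔM = −768.7 Tg and M = 7170.1 − 768.7 = 6401.4 Tg.

6400 Tg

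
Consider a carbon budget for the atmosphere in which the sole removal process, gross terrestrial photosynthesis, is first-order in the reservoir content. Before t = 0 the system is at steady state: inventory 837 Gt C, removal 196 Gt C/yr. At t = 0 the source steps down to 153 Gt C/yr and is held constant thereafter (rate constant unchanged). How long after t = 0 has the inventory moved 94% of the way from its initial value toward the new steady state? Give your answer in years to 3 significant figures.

12.0 yr

τ = M₀/F₀ = 837/196 = 4.270 yr.
The remaining gap fraction is e^(−t/τ); 94% covered ⇒ e^(−t/τ) = 0.0600.
t = −τ ln(0.0600) = 4.270 × 2.813 = 12.01 yr.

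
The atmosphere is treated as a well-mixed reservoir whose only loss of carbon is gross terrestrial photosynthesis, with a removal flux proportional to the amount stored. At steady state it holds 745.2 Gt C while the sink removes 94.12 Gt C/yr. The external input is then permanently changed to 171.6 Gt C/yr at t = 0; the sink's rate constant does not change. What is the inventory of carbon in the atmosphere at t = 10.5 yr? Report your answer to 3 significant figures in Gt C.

1200 Gt C

τ = M₀/F₀ = 745.2/94.12 = 7.918 yr; rate constant k = 1/τ.
New steady state M_∞ = F₁/k = F₁·τ = 171.6 × 7.918 = 1358.7 Gt C.
M(t) = M_∞ + (M₀ − M_∞)·e^(−t/τ); t/τ = 10.5/7.918 = 1.326, so e^(−t/τ) = 0.2655.
M(t) = 1358.7 − 613.5 × 0.2655 = 1195.8 Gt C.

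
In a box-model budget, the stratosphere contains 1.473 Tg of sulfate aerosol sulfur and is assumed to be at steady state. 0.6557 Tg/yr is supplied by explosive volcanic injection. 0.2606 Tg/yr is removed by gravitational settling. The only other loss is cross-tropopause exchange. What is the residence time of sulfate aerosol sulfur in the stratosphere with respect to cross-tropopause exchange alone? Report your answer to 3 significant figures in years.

3.73 yr

At steady state ΣF_in = ΣF_out.
ΣF_in = 0.65570 Tg/yr.
Cross-tropopause exchange flux = ΣF_in − (0.2606) = 0.65570 − 0.2606 = 0.3951 Tg/yr.
τ = M / F = 1.473 / 0.3951 = 3.728 yr.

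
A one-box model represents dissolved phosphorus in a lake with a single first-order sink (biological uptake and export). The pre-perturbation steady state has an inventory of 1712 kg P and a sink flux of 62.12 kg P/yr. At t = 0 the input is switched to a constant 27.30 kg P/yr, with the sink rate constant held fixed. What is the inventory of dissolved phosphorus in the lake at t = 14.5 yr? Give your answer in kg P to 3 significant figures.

The sink rate constant is k = F₀/M₀ = 62.12/1712 = 0.03629 yr⁻¹.
Solving dM/dt = F₁ − kM with M(0) = M₀ gives M(t) = F₁/k + (M₀ − F₁/k)·e^(−kt).
F₁/k = 27.30/0.03629 = 752.38 kg P; kt = 0.03629 × 14.5 = 0.5261, e^(−kt) = 0.5909.
M(14.5) = 752.38 + (1712 − 752.38) × 0.5909 = 752.38 + 567.0 = 1319.4 kg P.

1320 kg P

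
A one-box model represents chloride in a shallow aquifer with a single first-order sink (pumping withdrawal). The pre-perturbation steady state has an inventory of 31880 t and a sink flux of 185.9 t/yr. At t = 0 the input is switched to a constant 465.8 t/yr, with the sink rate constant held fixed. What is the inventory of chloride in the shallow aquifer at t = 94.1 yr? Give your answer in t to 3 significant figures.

52200 t

The sink rate constant is k = F₀/M₀ = 185.9/31880 = 0.005831 yr⁻¹.
Solving dM/dt = F₁ − kM with M(0) = M₀ gives M(t) = F₁/k + (M₀ − F₁/k)·e^(−kt).
F₁/k = 465.8/0.005831 = 79880 t; kt = 0.005831 × 94.1 = 0.5487, e^(−kt) = 0.5777.
M(94.1) = 79880 + (31880 − 79880) × 0.5777 = 79880 − 27730 = 52151 t.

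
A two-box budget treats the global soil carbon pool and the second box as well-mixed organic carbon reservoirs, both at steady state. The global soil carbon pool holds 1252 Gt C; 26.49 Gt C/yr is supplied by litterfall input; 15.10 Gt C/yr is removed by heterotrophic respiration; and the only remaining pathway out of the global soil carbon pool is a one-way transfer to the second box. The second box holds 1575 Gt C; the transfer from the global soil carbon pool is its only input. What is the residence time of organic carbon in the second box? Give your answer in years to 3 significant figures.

138 yr

Balance the global soil carbon pool: ΣF_in = 26.490 Gt C/yr.
Transfer to the second box = ΣF_in − (15.10) = 11.390 Gt C/yr.
At steady state the output of the second box equals its input, 11.390 Gt C/yr.
τ = M / F = 1575 / 11.390 = 138.3 yr.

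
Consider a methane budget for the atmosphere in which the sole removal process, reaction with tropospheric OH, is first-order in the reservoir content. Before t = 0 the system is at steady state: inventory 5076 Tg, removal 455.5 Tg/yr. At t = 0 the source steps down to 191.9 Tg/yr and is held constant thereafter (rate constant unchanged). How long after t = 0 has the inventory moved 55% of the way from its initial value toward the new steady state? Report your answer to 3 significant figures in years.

8.90 yr

τ = M₀/F₀ = 5076/455.5 = 11.14 yr.
The remaining gap fraction is e^(−t/τ); 55% covered ⇒ e^(−t/τ) = 0.450.
t = −τ ln(0.450) = 11.14 × 0.7985 = 8.898 yr.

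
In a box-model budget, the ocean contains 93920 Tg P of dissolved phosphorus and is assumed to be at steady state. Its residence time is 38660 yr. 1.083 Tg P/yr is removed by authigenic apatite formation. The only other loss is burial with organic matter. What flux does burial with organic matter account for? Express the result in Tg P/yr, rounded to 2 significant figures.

Total removal F = M/τ = 93920 / 38660 = 2.429 Tg P/yr.
Burial with organic matter = F − (1.083) = 2.429 − 1.083 = 1.346 Tg P/yr.

1.3 Tg P/yr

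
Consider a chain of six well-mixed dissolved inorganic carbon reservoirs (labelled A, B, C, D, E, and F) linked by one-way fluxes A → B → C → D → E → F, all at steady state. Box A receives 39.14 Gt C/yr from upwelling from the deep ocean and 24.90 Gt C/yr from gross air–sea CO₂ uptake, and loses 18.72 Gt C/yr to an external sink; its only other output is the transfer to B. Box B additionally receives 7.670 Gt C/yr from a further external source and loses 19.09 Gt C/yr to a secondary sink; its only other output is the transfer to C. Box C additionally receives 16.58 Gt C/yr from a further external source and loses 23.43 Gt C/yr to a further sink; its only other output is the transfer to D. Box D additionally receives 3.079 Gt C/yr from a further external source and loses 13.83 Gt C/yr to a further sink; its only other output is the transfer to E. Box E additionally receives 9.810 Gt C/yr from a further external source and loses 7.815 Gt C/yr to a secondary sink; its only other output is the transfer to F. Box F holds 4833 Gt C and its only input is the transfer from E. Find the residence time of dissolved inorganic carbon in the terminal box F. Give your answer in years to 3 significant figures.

264 yr

Box A: F(A→B) = (39.14 + 24.90) − 18.72 = 45.320 Gt C/yr.
Box B: F(B→C) = (45.320 + 7.670) − 19.09 = 33.900 Gt C/yr.
Box C: F(C→D) = (33.900 + 16.58) − 23.43 = 27.050 Gt C/yr.
Box D: F(D→E) = (27.050 + 3.079) − 13.83 = 16.299 Gt C/yr.
Box E: F(E→F) = (16.299 + 9.810) − 7.815 = 18.294 Gt C/yr.
Box F throughput = its input = 18.294 Gt C/yr; τ = 4833 / 18.294 = 264.2 yr.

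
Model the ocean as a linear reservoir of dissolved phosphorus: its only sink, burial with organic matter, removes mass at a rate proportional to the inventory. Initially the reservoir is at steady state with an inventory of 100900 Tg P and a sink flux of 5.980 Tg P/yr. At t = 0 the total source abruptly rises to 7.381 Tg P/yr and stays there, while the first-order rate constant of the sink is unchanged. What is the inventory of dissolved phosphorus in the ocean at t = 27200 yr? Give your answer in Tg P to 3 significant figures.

120000 Tg P

The sink rate constant is k = F₀/M₀ = 5.980/100900 = 5.927×10^-5 yr⁻¹.
Solving dM/dt = F₁ − kM with M(0) = M₀ gives M(t) = F₁/k + (M₀ − F₁/k)·e^(−kt).
F₁/k = 7.381/5.927×10^-5 = 124540 Tg P; kt = 5.927×10^-5 × 27200 = 1.612, e^(−kt) = 0.1995.
M(27200) = 124540 + (100900 − 124540) × 0.1995 = 124540 − 4715 = 119820 Tg P.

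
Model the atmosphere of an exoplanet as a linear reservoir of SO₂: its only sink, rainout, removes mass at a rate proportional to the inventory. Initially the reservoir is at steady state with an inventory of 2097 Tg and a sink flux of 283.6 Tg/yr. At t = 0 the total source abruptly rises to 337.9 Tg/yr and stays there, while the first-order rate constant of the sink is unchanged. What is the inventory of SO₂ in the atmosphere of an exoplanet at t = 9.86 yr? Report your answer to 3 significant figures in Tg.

2390 Tg

Residence time τ = M₀/F₀ = 7.394 yr. The eventual steady state is M_∞ = M₀·(F₁/F₀) = 2097 × 337.9/283.6 = 2498.5 Tg.
The anomaly ΔM(t) = M(t) − M_∞ decays as ΔM₀·e^(−t/τ) with ΔM₀ = 2097 − 2498.5 = −401.5 Tg.
At t = 9.86 yr, e^(−t/τ) = e^(−1.333) = 0.2636, so ΔM = −105.8 Tg and M = 2498.5 − 105.8 = 2392.7 Tg.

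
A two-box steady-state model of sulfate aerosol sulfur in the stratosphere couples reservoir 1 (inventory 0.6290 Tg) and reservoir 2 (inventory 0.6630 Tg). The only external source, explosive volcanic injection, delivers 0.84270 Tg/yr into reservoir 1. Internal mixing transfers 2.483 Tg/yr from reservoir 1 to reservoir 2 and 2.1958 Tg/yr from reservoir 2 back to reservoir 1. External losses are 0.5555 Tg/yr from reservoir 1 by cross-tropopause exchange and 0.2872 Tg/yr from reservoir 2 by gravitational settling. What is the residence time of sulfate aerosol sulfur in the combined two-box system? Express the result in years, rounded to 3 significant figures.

1.53 yr

Treat the two boxes together as one reservoir: the mixing fluxes between them are internal recycling, so τ = ΣM / Σ(external losses).
M_total = 0.6290 + 0.6630 = 1.2920 Tg.
ΣF_external_out = 0.5555 + 0.2872 = 0.84270 Tg/yr.
τ = M_total / ΣF_ext = 1.2920 / 0.84270 = 1.533 yr.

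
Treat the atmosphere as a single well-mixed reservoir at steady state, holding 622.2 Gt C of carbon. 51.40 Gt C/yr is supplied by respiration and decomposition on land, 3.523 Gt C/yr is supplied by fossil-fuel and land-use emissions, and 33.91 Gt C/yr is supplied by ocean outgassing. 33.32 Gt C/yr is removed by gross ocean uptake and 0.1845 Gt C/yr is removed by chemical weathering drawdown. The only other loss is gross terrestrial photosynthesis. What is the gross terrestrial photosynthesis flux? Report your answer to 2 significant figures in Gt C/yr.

55 Gt C/yr

At steady state ΣF_in = ΣF_out.
ΣF_in = 51.40 + 3.523 + 33.91 = 88.833 Gt C/yr.
Gross terrestrial photosynthesis flux = ΣF_in − (33.32 + 0.1845) = 88.833 − 33.50 = 55.33 Gt C/yr.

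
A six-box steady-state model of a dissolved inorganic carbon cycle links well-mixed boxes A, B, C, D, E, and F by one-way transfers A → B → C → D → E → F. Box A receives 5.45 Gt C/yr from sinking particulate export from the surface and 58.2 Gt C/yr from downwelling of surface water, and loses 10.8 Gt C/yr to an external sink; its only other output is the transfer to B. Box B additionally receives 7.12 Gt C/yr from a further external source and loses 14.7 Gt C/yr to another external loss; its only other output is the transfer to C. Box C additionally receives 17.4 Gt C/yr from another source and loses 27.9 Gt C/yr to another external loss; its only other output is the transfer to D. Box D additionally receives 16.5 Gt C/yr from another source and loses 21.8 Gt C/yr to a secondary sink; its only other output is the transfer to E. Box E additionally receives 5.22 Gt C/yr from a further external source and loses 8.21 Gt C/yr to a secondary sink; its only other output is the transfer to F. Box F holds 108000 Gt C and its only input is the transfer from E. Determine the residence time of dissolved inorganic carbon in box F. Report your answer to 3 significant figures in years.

4080 yr

Box A: F(A→B) = (5.45 + 58.2) − 10.8 = 52.850 Gt C/yr.
Box B: F(B→C) = (52.850 + 7.12) − 14.7 = 45.270 Gt C/yr.
Box C: F(C→D) = (45.270 + 17.4) − 27.9 = 34.770 Gt C/yr.
Box D: F(D→E) = (34.770 + 16.5) − 21.8 = 29.470 Gt C/yr.
Box E: F(E→F) = (29.470 + 5.22) − 8.21 = 26.480 Gt C/yr.
Box F throughput = its input = 26.480 Gt C/yr; τ = 108000 / 26.480 = 4079 yr.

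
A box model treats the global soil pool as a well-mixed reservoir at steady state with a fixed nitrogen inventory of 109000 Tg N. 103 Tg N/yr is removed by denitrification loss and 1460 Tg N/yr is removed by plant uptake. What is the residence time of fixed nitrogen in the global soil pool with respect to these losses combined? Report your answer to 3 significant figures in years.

Total removal = 103.0 + 1460 = 1563.0 Tg N/yr.
τ = M / ΣF_out = 109000 / 1563.0 = 69.74 yr.

69.7 yr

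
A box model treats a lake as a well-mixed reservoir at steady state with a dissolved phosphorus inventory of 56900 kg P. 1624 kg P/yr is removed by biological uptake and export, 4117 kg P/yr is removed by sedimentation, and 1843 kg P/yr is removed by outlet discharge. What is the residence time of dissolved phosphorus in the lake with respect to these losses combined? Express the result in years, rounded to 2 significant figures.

Total removal = 1624 + 4117 + 1843 = 7584.0 kg P/yr.
τ = M / ΣF_out = 56900 / 7584.0 = 7.503 yr.

7.5 yr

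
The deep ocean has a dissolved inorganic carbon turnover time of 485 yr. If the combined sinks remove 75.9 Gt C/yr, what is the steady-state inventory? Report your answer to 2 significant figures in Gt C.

37000 Gt C

τ = M/F ⇒ M = τ × F = 485 × 75.9 = 36810 Gt C.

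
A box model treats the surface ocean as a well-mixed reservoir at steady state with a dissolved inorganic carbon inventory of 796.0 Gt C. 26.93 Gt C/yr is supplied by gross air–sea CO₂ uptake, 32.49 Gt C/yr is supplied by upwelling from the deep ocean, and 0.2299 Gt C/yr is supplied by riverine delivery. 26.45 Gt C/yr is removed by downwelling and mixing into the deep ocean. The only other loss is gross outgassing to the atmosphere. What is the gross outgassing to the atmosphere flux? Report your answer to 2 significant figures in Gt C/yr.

At steady state ΣF_in = ΣF_out.
ΣF_in = 26.93 + 32.49 + 0.2299 = 59.650 Gt C/yr.
Gross outgassing to the atmosphere flux = ΣF_in − (26.45) = 59.650 − 26.45 = 33.20 Gt C/yr.

33 Gt C/yr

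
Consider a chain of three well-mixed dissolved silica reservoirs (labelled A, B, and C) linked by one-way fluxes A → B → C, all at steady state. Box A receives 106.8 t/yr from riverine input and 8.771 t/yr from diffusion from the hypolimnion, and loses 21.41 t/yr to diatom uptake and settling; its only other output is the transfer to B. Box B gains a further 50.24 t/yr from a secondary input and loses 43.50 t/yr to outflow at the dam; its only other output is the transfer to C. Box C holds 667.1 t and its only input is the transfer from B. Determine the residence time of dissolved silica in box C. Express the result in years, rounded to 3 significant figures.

Box A: F(A→B) = (106.8 + 8.771) − 21.41 = 94.161 t/yr.
Box B: F(B→C) = (94.161 + 50.24) − 43.50 = 100.90 t/yr.
Box C throughput = its input = 100.90 t/yr; τ = 667.1 / 100.90 = 6.611 yr.

6.61 yr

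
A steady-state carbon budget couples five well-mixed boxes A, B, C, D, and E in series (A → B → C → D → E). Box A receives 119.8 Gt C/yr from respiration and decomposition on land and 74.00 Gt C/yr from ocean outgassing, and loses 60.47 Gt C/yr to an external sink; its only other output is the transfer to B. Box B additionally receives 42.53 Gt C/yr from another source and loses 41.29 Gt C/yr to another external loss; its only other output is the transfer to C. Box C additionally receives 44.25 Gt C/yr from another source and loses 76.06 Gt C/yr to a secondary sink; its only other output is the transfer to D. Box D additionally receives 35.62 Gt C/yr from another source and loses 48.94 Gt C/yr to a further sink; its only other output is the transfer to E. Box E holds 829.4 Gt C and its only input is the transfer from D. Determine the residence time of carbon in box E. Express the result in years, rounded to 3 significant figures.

9.27 yr

Box A: F(A→B) = (119.8 + 74.00) − 60.47 = 133.33 Gt C/yr.
Box B: F(B→C) = (133.33 + 42.53) − 41.29 = 134.57 Gt C/yr.
Box C: F(C→D) = (134.57 + 44.25) − 76.06 = 102.76 Gt C/yr.
Box D: F(D→E) = (102.76 + 35.62) − 48.94 = 89.440 Gt C/yr.
Box E throughput = its input = 89.440 Gt C/yr; τ = 829.4 / 89.440 = 9.273 yr.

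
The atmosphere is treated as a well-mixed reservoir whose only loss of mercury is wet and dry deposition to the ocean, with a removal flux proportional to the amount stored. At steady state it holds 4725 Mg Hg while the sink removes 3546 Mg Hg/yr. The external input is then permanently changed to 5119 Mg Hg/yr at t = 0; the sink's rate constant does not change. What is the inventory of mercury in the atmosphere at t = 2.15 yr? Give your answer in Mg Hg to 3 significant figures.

6400 Mg Hg

Residence time τ = M₀/F₀ = 1.332 yr. The eventual steady state is M_∞ = M₀·(F₁/F₀) = 4725 × 5119/3546 = 6821.0 Mg Hg.
The anomaly ΔM(t) = M(t) − M_∞ decays as ΔM₀·e^(−t/τ) with ΔM₀ = 4725 − 6821.0 = −2096 Mg Hg.
At t = 2.15 yr, e^(−t/τ) = e^(−1.614) = 0.1992, so ΔM = −417.5 Mg Hg and M = 6821.0 − 417.5 = 6403.5 Mg Hg.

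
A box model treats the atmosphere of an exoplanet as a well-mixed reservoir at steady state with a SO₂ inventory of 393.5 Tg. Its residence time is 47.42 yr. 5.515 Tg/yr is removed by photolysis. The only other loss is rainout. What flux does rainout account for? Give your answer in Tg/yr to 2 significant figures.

2.8 Tg/yr

Total removal F = M/τ = 393.5 / 47.42 = 8.298 Tg/yr.
Rainout = F − (5.515) = 8.298 − 5.515 = 2.783 Tg/yr.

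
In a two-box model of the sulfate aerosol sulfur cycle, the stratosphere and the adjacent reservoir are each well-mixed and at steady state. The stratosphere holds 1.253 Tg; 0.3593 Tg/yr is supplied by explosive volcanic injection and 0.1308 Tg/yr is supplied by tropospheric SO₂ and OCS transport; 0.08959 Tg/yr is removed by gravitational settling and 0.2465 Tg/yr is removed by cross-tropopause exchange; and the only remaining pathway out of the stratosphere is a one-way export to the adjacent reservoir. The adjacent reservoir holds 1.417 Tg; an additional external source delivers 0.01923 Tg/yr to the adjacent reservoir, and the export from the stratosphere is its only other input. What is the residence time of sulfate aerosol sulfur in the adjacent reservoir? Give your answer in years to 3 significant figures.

Balance the stratosphere: ΣF_in = 0.3593 + 0.1308 = 0.49010 Tg/yr.
Export to the adjacent reservoir = ΣF_in − (0.08959 + 0.2465) = 0.15401 Tg/yr.
Total input to the adjacent reservoir = 0.15401 + 0.01923 = 0.17324 Tg/yr; at steady state this equals its total output.
τ = M / F = 1.417 / 0.17324 = 8.179 yr.

8.18 yr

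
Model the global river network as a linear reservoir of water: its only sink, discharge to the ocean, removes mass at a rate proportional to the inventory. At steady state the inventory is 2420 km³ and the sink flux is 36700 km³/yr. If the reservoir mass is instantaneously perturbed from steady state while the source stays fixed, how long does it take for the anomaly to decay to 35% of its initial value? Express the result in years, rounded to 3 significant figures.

0.0692 yr

For a linear reservoir the anomaly decays as exp(−t/τ) with τ = M/F = 2420/36700 = 0.06594 yr.
exp(−t/τ) = 0.35 ⇒ t = −τ ln(0.35) = 0.06594 × 1.050 = 0.06923 yr.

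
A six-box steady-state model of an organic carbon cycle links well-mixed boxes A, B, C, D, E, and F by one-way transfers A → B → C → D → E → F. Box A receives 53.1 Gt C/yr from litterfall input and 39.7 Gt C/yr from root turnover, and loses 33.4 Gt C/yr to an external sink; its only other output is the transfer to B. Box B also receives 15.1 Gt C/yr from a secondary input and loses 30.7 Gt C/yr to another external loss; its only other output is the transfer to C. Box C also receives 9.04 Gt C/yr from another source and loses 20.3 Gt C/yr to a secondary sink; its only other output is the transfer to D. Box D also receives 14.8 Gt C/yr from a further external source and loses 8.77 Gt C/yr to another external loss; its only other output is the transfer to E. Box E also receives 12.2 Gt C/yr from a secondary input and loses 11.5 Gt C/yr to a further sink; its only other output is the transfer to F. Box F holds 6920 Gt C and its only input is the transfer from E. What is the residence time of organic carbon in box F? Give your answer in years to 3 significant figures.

Box A: F(A→B) = (53.1 + 39.7) − 33.4 = 59.400 Gt C/yr.
Box B: F(B→C) = (59.400 + 15.1) − 30.7 = 43.800 Gt C/yr.
Box C: F(C→D) = (43.800 + 9.04) − 20.3 = 32.540 Gt C/yr.
Box D: F(D→E) = (32.540 + 14.8) − 8.77 = 38.570 Gt C/yr.
Box E: F(E→F) = (38.570 + 12.2) − 11.5 = 39.270 Gt C/yr.
Box F throughput = its input = 39.270 Gt C/yr; τ = 6920 / 39.270 = 176.2 yr.

176 yr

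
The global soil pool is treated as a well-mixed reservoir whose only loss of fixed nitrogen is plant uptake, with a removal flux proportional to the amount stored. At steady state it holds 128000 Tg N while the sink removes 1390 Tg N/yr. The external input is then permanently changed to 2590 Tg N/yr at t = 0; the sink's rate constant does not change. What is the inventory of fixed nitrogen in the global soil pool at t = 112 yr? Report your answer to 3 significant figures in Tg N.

206000 Tg N

Residence time τ = M₀/F₀ = 92.09 yr. The eventual steady state is M_∞ = M₀·(F₁/F₀) = 128000 × 2590/1390 = 238500 Tg N.
The anomaly ΔM(t) = M(t) − M_∞ decays as ΔM₀·e^(−t/τ) with ΔM₀ = 128000 − 238500 = −110500 Tg N.
At t = 112 yr, e^(−t/τ) = e^(−1.216) = 0.2963, so ΔM = −32750 Tg N and M = 238500 − 32750 = 205760 Tg N.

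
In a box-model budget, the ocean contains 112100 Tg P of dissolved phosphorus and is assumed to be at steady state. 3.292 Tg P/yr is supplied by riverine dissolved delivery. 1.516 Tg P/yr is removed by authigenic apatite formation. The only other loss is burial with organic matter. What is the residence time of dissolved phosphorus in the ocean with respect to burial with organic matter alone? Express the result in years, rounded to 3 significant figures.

At steady state ΣF_in = ΣF_out.
ΣF_in = 3.2920 Tg P/yr.
Burial with organic matter flux = ΣF_in − (1.516) = 3.2920 − 1.516 = 1.776 Tg P/yr.
τ = M / F = 112100 / 1.776 = 63120 yr.

63100 yr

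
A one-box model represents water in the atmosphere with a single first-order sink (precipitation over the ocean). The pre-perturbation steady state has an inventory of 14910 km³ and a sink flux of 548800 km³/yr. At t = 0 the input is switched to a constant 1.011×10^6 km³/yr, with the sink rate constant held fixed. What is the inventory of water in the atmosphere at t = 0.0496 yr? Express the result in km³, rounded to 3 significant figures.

The sink rate constant is k = F₀/M₀ = 548800/14910 = 36.81 yr⁻¹.
Solving dM/dt = F₁ − kM with M(0) = M₀ gives M(t) = F₁/k + (M₀ − F₁/k)·e^(−kt).
F₁/k = 1.011×10^6/36.81 = 27467 km³; kt = 36.81 × 0.0496 = 1.826, e^(−kt) = 0.1611.
M(0.0496) = 27467 + (14910 − 27467) × 0.1611 = 27467 − 2023 = 25444 km³.

25400 km³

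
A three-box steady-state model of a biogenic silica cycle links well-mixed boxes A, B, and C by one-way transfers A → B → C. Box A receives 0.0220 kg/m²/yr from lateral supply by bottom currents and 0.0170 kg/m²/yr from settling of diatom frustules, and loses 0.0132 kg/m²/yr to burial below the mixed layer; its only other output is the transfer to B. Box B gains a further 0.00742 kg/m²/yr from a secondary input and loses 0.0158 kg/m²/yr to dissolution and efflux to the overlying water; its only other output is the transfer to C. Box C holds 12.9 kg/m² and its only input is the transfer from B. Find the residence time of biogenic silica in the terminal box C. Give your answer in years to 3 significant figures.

Box A: F(A→B) = (0.0220 + 0.0170) − 0.0132 = 0.025800 kg/m²/yr.
Box B: F(B→C) = (0.025800 + 0.00742) − 0.0158 = 0.017420 kg/m²/yr.
Box C throughput = its input = 0.017420 kg/m²/yr; τ = 12.9 / 0.017420 = 740.5 yr.

741 yr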